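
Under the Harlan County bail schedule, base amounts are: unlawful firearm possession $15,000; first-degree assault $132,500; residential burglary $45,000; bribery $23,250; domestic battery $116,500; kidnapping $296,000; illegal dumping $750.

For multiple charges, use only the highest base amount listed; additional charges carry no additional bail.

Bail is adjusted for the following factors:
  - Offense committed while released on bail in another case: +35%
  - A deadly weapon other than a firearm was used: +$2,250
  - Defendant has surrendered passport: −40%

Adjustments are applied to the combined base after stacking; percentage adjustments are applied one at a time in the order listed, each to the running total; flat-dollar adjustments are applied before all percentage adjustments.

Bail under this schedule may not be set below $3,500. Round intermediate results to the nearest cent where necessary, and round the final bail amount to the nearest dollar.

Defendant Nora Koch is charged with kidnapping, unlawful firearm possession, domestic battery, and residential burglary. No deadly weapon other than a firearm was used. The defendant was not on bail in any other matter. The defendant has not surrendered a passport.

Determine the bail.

$296,000

Base amounts from the schedule: kidnapping $296,000; unlawful firearm possession $15,000; domestic battery $116,500; residential burglary $45,000.
Stacking rule: use the highest base only. Highest is kidnapping at $296,000. Combined base = $296,000.
No adjustment factors apply to this defendant.
$296,000 is at or above the $3,500 minimum.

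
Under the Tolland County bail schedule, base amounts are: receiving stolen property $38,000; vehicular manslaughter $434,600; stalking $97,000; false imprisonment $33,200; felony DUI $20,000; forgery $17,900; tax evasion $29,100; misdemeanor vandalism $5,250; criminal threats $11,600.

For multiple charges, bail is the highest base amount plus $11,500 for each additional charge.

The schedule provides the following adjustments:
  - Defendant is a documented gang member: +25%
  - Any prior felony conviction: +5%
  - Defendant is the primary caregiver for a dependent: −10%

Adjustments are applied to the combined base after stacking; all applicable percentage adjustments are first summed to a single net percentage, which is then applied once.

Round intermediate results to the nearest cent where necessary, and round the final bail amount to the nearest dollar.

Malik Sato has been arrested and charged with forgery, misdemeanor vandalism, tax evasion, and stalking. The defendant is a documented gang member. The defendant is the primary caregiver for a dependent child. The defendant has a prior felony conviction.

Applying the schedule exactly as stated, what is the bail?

Base amounts from the schedule: forgery $17,900; misdemeanor vandalism $5,250; tax evasion $29,100; stalking $97,000.
Stacking rule: highest base plus $11,500 per additional charge. Highest is stalking at $97,000; 3 additional charges → +$34,500. Combined base = $131,500.
Net percentage adjustment: +25% +5% −10% = +20%. $131,500 × 1.2 = $157,800.

$157,800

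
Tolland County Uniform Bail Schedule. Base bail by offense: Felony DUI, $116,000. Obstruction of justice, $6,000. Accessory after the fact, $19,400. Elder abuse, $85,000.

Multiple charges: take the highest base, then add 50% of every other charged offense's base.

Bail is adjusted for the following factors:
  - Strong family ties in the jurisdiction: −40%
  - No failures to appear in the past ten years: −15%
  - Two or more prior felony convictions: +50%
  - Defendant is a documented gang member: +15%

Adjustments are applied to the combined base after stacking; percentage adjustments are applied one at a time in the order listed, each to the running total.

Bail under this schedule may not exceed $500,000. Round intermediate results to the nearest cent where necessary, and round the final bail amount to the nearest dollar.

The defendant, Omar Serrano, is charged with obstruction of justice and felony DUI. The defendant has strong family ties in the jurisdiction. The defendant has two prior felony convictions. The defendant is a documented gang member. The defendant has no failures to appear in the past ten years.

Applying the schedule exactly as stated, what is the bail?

Base amounts from the schedule: obstruction of justice $6,000; felony DUI $116,000.
Stacking rule: highest base plus 50% of each additional charge. Highest is felony DUI at $116,000. Additional: $6,000 × 50% = $3,000. Combined base = $116,000 + $3,000 = $119,000.
Strong family ties in the jurisdiction (−40%): $119,000 × 0.6 = $71,400.
No failures to appear in the past ten years (−15%): $71,400 × 0.85 = $60,690.
Two or more prior felony convictions (+50%): $60,690 × 1.5 = $91,035.
Defendant is a documented gang member (+15%): $91,035 × 1.15 = $104,690.25.
$104,690.25 is within the $500,000 maximum.
Rounded to the nearest dollar: $104,690.

$104,690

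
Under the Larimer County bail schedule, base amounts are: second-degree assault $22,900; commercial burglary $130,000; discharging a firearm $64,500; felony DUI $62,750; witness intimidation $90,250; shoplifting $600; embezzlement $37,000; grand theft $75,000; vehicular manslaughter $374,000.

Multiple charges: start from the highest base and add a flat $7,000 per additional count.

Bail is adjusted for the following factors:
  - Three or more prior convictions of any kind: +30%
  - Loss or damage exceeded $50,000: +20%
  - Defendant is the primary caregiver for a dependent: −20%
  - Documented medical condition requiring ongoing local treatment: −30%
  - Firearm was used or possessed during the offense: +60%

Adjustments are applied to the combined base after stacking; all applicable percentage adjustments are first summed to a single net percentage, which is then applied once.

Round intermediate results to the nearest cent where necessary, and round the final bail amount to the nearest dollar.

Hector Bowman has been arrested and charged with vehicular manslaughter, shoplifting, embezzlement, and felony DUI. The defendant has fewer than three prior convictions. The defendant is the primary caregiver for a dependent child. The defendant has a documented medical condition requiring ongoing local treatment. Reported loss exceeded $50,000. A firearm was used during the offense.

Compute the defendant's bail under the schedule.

Base amounts from the schedule: vehicular manslaughter $374,000; shoplifting $600; embezzlement $37,000; felony DUI $62,750.
Stacking rule: highest base plus $7,000 per additional charge. Highest is vehicular manslaughter at $374,000; 3 additional charges → +$21,000. Combined base = $395,000.
Net percentage adjustment: +20% −20% −30% +60% = +30%. $395,000 × 1.3 = $513,500.

$513,500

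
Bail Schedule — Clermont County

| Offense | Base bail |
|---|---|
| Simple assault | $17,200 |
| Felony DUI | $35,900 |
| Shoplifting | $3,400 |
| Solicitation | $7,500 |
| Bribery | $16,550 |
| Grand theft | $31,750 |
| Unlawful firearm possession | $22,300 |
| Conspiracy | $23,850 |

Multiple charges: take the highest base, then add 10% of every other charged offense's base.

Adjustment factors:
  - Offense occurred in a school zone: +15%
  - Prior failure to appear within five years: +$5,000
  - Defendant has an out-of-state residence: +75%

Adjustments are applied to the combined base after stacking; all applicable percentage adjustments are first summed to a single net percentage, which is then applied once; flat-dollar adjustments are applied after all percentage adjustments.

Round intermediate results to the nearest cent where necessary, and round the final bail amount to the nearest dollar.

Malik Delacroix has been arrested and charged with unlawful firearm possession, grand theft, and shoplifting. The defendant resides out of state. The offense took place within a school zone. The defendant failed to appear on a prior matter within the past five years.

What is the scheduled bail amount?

Base amounts from the schedule: unlawful firearm possession $22,300; grand theft $31,750; shoplifting $3,400.
Stacking rule: highest base plus 10% of each additional charge. Highest is grand theft at $31,750. Additional: $22,300 × 10% = $2,230; $3,400 × 10% = $340. Combined base = $31,750 + $2,570 = $34,320.
Net percentage adjustment: +15% +75% = +90%. $34,320 × 1.9 = $65,208.
Prior failure to appear within five years (+$5,000 flat): $65,208 + $5,000 = $70,208.

$70,208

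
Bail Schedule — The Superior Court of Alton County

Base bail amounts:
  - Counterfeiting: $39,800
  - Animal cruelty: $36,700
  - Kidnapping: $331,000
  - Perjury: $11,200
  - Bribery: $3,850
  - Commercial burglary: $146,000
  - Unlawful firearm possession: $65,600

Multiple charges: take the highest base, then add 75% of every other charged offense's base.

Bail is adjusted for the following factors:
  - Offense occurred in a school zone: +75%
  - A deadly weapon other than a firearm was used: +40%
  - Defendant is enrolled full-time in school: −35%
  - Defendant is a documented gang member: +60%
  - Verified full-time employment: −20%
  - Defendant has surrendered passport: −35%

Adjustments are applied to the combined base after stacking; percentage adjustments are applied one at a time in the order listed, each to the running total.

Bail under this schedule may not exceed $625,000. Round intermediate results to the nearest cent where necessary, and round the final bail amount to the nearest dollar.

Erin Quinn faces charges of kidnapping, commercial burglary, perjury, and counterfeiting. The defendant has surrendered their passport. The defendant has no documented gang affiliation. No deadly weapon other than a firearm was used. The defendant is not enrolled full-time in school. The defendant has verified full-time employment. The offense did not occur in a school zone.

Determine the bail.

$248,950

Base amounts from the schedule: kidnapping $331,000; commercial burglary $146,000; perjury $11,200; counterfeiting $39,800.
Stacking rule: highest base plus 75% of each additional charge. Highest is kidnapping at $331,000. Additional: $146,000 × 75% = $109,500; $11,200 × 75% = $8,400; $39,800 × 75% = $29,850. Combined base = $331,000 + $147,750 = $478,750.
Verified full-time employment (−20%): $478,750 × 0.8 = $383,000.
Defendant has surrendered passport (−35%): $383,000 × 0.65 = $248,950.
$248,950 is within the $625,000 maximum.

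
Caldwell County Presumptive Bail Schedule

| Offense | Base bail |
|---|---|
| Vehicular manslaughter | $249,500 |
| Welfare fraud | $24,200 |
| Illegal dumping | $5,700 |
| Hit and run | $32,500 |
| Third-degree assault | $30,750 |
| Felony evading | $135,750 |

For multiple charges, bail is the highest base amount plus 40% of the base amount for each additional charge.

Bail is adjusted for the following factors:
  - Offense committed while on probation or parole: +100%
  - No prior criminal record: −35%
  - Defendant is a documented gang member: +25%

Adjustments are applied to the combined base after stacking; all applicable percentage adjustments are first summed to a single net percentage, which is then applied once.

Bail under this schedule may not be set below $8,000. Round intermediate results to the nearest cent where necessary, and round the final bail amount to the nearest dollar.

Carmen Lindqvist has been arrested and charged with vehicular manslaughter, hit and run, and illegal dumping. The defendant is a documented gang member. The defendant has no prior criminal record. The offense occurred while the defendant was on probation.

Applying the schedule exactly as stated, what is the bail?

$503,082

Base amounts from the schedule: vehicular manslaughter $249,500; hit and run $32,500; illegal dumping $5,700.
Stacking rule: highest base plus 40% of each additional charge. Highest is vehicular manslaughter at $249,500. Additional: $32,500 × 40% = $13,000; $5,700 × 40% = $2,280. Combined base = $249,500 + $15,280 = $264,780.
Net percentage adjustment: +100% −35% +25% = +90%. $264,780 × 1.9 = $503,082.
$503,082 is at or above the $8,000 minimum.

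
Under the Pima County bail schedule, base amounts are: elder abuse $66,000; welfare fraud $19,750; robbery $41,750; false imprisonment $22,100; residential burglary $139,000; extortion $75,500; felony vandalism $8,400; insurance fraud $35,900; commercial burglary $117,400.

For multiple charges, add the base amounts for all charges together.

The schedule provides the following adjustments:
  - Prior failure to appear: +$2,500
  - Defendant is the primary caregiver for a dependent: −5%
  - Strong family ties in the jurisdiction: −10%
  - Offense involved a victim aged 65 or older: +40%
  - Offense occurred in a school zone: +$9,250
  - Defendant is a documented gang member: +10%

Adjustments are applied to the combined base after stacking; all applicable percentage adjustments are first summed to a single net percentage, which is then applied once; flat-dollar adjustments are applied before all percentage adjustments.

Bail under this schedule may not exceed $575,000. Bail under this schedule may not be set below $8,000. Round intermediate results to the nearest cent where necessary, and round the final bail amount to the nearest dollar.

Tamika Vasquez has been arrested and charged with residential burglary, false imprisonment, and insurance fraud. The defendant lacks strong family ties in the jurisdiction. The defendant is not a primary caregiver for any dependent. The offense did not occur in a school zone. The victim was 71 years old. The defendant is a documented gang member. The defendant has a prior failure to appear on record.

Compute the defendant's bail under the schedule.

Base amounts from the schedule: residential burglary $139,000; false imprisonment $22,100; insurance fraud $35,900.
Stacking rule: sum of all bases. $139,000 + $22,100 + $35,900 = $197,000.
Prior failure to appear (+$2,500 flat): $197,000 + $2,500 = $199,500.
Net percentage adjustment: +40% +10% = +50%. $199,500 × 1.5 = $299,250.
$299,250 is within the $575,000 maximum.
$299,250 is at or above the $8,000 minimum.

$299,250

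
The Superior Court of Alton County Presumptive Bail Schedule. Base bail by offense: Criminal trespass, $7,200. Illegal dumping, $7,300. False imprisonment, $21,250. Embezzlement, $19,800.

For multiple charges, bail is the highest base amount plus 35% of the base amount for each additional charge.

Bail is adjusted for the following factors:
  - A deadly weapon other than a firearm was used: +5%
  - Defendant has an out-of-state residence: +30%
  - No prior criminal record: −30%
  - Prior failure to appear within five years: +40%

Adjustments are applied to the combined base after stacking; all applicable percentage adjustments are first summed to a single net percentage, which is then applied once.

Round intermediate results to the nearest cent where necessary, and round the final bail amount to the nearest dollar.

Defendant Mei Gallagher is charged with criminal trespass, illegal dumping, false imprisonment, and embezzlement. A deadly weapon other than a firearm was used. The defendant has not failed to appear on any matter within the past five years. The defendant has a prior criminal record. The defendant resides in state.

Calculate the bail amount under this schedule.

Base amounts from the schedule: criminal trespass $7,200; illegal dumping $7,300; false imprisonment $21,250; embezzlement $19,800.
Stacking rule: highest base plus 35% of each additional charge. Highest is false imprisonment at $21,250. Additional: $7,200 × 35% = $2,520; $7,300 × 35% = $2,555; $19,800 × 35% = $6,930. Combined base = $21,250 + $12,005 = $33,255.
A deadly weapon other than a firearm was used (+5%): $33,255 × 1.05 = $34,917.75.
Rounded to the nearest dollar: $34,918.

$34,918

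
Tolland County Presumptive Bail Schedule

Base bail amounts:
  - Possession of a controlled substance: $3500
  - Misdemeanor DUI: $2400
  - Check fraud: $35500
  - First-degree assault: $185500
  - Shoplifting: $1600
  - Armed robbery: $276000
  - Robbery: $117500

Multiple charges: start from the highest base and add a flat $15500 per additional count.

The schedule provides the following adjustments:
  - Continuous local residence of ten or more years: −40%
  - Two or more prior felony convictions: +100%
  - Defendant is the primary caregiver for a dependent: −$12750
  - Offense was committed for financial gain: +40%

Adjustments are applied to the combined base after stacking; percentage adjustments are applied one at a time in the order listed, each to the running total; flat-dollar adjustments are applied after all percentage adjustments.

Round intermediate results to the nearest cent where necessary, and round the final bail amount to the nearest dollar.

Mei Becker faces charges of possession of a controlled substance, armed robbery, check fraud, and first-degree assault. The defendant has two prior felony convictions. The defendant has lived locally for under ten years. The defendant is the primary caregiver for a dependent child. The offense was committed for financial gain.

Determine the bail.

Base amounts from the schedule: possession of a controlled substance $3500; armed robbery $276000; check fraud $35500; first-degree assault $185500.
Stacking rule: highest base plus $15500 per additional charge. Highest is armed robbery at $276000; 3 additional charges → +$46500. Combined base = $322500.
Two or more prior felony convictions (+100%): $322500 × 2 = $645000.
Offense was committed for financial gain (+40%): $645000 × 1.4 = $903000.
Defendant is the primary caregiver for a dependent (−$12750 flat): $903000 − $12750 = $890250.

$890250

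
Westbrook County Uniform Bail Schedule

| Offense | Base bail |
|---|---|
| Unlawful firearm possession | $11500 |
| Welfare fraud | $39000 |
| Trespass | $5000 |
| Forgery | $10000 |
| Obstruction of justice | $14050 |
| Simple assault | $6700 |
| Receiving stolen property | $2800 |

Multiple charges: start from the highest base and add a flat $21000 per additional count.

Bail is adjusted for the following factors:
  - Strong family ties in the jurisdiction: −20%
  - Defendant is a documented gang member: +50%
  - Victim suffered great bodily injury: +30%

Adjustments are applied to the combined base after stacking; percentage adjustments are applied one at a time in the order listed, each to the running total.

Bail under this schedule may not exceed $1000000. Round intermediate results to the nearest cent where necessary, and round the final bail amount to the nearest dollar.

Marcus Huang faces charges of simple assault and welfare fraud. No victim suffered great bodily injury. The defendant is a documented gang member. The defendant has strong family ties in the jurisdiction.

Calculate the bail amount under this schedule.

$72000

Base amounts from the schedule: simple assault $6700; welfare fraud $39000.
Stacking rule: highest base plus $21000 per additional charge. Highest is welfare fraud at $39000; 1 additional charge → +$21000. Combined base = $60000.
Strong family ties in the jurisdiction (−20%): $60000 × 0.8 = $48000.
Defendant is a documented gang member (+50%): $48000 × 1.5 = $72000.
$72000 is within the $1000000 maximum.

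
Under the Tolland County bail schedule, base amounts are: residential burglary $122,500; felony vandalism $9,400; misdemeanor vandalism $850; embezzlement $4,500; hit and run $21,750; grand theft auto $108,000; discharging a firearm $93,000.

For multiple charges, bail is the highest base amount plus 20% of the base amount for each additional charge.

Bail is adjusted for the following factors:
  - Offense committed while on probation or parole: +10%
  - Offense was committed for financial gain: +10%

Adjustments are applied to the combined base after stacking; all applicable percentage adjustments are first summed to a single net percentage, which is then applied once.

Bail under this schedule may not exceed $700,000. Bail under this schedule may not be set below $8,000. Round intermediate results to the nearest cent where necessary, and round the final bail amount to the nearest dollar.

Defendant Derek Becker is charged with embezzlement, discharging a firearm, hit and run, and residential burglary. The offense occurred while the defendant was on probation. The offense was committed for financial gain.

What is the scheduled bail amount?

$175,620

Base amounts from the schedule: embezzlement $4,500; discharging a firearm $93,000; hit and run $21,750; residential burglary $122,500.
Stacking rule: highest base plus 20% of each additional charge. Highest is residential burglary at $122,500. Additional: $4,500 × 20% = $900; $93,000 × 20% = $18,600; $21,750 × 20% = $4,350. Combined base = $122,500 + $23,850 = $146,350.
Net percentage adjustment: +10% +10% = +20%. $146,350 × 1.2 = $175,620.
$175,620 is within the $700,000 maximum.
$175,620 is at or above the $8,000 minimum.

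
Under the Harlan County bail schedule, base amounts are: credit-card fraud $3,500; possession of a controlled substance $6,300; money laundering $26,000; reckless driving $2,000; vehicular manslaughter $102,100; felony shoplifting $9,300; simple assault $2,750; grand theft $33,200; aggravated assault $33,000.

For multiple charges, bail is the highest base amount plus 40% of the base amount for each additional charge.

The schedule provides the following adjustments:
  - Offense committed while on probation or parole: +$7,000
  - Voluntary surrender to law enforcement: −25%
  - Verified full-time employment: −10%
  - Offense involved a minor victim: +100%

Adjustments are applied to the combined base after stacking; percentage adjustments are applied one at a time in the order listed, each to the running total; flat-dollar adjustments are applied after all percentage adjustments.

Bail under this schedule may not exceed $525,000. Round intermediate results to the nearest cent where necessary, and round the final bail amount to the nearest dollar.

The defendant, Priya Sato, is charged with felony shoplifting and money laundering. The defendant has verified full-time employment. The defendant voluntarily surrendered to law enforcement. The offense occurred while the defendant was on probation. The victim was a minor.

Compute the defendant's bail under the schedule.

$47,122

Base amounts from the schedule: felony shoplifting $9,300; money laundering $26,000.
Stacking rule: highest base plus 40% of each additional charge. Highest is money laundering at $26,000. Additional: $9,300 × 40% = $3,720. Combined base = $26,000 + $3,720 = $29,720.
Voluntary surrender to law enforcement (−25%): $29,720 × 0.75 = $22,290.
Verified full-time employment (−10%): $22,290 × 0.9 = $20,061.
Offense involved a minor victim (+100%): $20,061 × 2 = $40,122.
Offense committed while on probation or parole (+$7,000 flat): $40,122 + $7,000 = $47,122.
$47,122 is within the $525,000 maximum.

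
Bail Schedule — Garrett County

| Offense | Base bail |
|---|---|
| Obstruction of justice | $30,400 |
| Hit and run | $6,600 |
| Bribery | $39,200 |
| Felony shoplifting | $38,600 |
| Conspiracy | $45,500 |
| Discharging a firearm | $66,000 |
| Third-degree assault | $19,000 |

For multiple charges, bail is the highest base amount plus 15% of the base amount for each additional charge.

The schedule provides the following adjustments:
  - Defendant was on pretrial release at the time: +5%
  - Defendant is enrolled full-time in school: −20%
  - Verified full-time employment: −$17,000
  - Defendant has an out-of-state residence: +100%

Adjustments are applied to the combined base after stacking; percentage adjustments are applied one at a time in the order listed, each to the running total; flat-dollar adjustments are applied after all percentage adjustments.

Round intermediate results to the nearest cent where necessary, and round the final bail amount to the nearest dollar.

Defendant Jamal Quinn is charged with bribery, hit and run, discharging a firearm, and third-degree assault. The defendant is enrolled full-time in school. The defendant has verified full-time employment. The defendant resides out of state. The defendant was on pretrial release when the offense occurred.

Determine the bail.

$110,210

Base amounts from the schedule: bribery $39,200; hit and run $6,600; discharging a firearm $66,000; third-degree assault $19,000.
Stacking rule: highest base plus 15% of each additional charge. Highest is discharging a firearm at $66,000. Additional: $39,200 × 15% = $5,880; $6,600 × 15% = $990; $19,000 × 15% = $2,850. Combined base = $66,000 + $9,720 = $75,720.
Defendant was on pretrial release at the time (+5%): $75,720 × 1.05 = $79,506.
Defendant is enrolled full-time in school (−20%): $79,506 × 0.8 = $63,604.80.
Defendant has an out-of-state residence (+100%): $63,604.80 × 2 = $127,209.60.
Verified full-time employment (−$17,000 flat): $127,209.60 − $17,000 = $110,209.60.
Rounded to the nearest dollar: $110,210.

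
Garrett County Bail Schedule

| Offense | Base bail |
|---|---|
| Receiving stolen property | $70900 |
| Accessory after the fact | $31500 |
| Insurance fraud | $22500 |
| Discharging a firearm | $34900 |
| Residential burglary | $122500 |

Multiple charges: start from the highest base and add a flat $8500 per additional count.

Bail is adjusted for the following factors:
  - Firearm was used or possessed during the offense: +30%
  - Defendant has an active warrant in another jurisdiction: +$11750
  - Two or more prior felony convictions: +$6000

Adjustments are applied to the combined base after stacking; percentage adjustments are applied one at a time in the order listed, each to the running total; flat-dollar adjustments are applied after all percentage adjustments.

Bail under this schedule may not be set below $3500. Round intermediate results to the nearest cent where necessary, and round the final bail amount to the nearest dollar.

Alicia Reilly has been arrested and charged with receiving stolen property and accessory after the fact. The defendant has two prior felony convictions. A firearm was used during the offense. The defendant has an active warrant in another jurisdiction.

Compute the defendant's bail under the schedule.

Base amounts from the schedule: receiving stolen property $70900; accessory after the fact $31500.
Stacking rule: highest base plus $8500 per additional charge. Highest is receiving stolen property at $70900; 1 additional charge → +$8500. Combined base = $79400.
Firearm was used or possessed during the offense (+30%): $79400 × 1.3 = $103220.
Defendant has an active warrant in another jurisdiction (+$11750 flat): $103220 + $11750 = $114970.
Two or more prior felony convictions (+$6000 flat): $114970 + $6000 = $120970.
$120970 is at or above the $3500 minimum.

$120970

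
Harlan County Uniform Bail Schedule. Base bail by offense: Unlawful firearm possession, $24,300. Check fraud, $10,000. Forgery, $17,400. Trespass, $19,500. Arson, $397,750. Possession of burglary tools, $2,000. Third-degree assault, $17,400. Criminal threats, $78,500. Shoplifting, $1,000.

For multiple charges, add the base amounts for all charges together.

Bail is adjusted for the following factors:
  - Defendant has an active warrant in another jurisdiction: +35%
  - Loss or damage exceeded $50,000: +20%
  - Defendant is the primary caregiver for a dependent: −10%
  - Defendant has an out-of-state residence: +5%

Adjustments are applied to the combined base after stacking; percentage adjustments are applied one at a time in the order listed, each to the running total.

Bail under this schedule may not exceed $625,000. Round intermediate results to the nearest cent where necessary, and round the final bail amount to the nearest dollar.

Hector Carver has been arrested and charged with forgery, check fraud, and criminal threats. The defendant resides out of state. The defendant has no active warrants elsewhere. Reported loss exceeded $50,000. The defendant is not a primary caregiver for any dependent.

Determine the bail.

Base amounts from the schedule: forgery $17,400; check fraud $10,000; criminal threats $78,500.
Stacking rule: sum of all bases. $17,400 + $10,000 + $78,500 = $105,900.
Loss or damage exceeded $50,000 (+20%): $105,900 × 1.2 = $127,080.
Defendant has an out-of-state residence (+5%): $127,080 × 1.05 = $133,434.
$133,434 is within the $625,000 maximum.

$133,434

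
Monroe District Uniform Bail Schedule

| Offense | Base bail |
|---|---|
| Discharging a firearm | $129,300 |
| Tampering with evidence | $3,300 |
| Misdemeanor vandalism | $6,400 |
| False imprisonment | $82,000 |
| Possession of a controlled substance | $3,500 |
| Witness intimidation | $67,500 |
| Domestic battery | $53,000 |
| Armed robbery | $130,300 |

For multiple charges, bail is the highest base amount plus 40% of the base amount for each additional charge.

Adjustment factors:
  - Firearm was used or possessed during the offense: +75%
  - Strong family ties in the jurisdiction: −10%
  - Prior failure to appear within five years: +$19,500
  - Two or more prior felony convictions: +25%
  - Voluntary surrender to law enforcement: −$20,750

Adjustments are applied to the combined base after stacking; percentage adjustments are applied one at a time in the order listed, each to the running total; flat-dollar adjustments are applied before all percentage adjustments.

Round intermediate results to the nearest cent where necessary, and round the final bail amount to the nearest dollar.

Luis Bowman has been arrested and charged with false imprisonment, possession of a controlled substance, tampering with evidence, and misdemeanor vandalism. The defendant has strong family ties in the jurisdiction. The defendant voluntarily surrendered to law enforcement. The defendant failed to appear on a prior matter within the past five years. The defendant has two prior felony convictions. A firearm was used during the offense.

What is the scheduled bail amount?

$169,372

Base amounts from the schedule: false imprisonment $82,000; possession of a controlled substance $3,500; tampering with evidence $3,300; misdemeanor vandalism $6,400.
Stacking rule: highest base plus 40% of each additional charge. Highest is false imprisonment at $82,000. Additional: $3,500 × 40% = $1,400; $3,300 × 40% = $1,320; $6,400 × 40% = $2,560. Combined base = $82,000 + $5,280 = $87,280.
Prior failure to appear within five years (+$19,500 flat): $87,280 + $19,500 = $106,780.
Voluntary surrender to law enforcement (−$20,750 flat): $106,780 − $20,750 = $86,030.
Firearm was used or possessed during the offense (+75%): $86,030 × 1.75 = $150,552.50.
Strong family ties in the jurisdiction (−10%): $150,552.50 × 0.9 = $135,497.25.
Two or more prior felony convictions (+25%): $135,497.25 × 1.25 = $169,371.56.
Rounded to the nearest dollar: $169,372.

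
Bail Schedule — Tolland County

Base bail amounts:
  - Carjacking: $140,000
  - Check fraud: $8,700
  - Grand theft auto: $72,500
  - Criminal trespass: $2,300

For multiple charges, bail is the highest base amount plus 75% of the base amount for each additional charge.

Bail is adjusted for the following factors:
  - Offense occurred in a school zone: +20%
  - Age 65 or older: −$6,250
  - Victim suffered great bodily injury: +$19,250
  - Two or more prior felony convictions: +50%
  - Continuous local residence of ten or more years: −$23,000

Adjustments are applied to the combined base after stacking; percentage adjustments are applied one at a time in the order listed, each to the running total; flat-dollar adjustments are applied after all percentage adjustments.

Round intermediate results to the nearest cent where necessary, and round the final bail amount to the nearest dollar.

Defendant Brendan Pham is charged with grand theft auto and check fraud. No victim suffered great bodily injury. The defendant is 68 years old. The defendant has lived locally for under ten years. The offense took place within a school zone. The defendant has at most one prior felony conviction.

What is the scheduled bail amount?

Base amounts from the schedule: grand theft auto $72,500; check fraud $8,700.
Stacking rule: highest base plus 75% of each additional charge. Highest is grand theft auto at $72,500. Additional: $8,700 × 75% = $6,525. Combined base = $72,500 + $6,525 = $79,025.
Offense occurred in a school zone (+20%): $79,025 × 1.2 = $94,830.
Age 65 or older (−$6,250 flat): $94,830 − $6,250 = $88,580.

$88,580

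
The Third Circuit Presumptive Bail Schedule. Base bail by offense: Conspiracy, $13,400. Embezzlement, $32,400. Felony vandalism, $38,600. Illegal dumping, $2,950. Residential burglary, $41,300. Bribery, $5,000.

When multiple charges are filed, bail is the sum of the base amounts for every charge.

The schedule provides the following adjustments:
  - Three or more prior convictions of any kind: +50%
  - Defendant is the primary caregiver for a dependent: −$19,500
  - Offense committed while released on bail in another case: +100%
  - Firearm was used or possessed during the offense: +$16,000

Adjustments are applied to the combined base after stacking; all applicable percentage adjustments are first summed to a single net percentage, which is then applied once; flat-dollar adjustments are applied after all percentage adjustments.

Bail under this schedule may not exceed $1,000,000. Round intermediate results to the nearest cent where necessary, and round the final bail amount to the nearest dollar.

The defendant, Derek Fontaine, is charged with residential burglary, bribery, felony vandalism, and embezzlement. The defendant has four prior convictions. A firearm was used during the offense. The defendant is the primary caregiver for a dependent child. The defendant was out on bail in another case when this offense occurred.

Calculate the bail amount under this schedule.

$289,750

Base amounts from the schedule: residential burglary $41,300; bribery $5,000; felony vandalism $38,600; embezzlement $32,400.
Stacking rule: sum of all bases. $41,300 + $5,000 + $38,600 + $32,400 = $117,300.
Net percentage adjustment: +50% +100% = +150%. $117,300 × 2.5 = $293,250.
Defendant is the primary caregiver for a dependent (−$19,500 flat): $293,250 − $19,500 = $273,750.
Firearm was used or possessed during the offense (+$16,000 flat): $273,750 + $16,000 = $289,750.
$289,750 is within the $1,000,000 maximum.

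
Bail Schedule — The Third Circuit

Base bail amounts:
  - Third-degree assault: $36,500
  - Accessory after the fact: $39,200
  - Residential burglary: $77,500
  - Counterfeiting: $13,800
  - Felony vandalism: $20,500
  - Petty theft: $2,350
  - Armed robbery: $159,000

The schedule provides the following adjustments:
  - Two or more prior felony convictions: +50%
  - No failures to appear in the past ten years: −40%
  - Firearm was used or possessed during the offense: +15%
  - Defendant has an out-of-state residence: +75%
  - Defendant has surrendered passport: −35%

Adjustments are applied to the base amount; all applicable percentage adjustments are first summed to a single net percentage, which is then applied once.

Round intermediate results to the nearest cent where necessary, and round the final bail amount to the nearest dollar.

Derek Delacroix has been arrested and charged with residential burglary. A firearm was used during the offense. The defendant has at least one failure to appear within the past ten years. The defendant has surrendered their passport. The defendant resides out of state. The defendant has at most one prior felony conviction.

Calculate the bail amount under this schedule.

$120,125

Base amounts from the schedule: residential burglary $77,500.
Single charge. Combined base = $77,500.
Net percentage adjustment: +15% +75% −35% = +55%. $77,500 × 1.55 = $120,125.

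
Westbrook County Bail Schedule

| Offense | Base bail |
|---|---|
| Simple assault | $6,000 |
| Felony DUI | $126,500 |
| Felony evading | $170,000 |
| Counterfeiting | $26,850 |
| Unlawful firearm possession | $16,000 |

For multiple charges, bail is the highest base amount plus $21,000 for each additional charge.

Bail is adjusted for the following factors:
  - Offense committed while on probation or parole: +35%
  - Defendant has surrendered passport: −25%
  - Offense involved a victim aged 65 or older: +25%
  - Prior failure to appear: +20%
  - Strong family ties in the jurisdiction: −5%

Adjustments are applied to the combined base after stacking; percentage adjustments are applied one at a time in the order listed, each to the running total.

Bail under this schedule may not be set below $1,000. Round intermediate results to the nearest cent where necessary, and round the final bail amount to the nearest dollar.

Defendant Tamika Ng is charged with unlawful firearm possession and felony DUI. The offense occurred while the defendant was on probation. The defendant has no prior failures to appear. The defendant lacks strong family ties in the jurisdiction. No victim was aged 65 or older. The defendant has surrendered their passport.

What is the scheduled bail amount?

Base amounts from the schedule: unlawful firearm possession $16,000; felony DUI $126,500.
Stacking rule: highest base plus $21,000 per additional charge. Highest is felony DUI at $126,500; 1 additional charge → +$21,000. Combined base = $147,500.
Offense committed while on probation or parole (+35%): $147,500 × 1.35 = $199,125.
Defendant has surrendered passport (−25%): $199,125 × 0.75 = $149,343.75.
$149,343.75 is at or above the $1,000 minimum.
Rounded to the nearest dollar: $149,344.

$149,344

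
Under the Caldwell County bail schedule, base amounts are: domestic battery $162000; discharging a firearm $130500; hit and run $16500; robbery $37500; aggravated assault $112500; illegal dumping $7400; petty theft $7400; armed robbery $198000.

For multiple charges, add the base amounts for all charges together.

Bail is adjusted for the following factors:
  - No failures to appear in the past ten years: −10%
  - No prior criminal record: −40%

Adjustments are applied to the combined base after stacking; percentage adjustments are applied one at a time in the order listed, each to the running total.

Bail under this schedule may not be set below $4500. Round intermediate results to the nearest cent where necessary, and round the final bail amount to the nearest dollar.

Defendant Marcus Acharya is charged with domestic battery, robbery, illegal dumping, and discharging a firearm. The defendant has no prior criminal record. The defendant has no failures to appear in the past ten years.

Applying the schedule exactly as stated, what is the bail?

$182196

Base amounts from the schedule: domestic battery $162000; robbery $37500; illegal dumping $7400; discharging a firearm $130500.
Stacking rule: sum of all bases. $162000 + $37500 + $7400 + $130500 = $337400.
No failures to appear in the past ten years (−10%): $337400 × 0.9 = $303660.
No prior criminal record (−40%): $303660 × 0.6 = $182196.
$182196 is at or above the $4500 minimum.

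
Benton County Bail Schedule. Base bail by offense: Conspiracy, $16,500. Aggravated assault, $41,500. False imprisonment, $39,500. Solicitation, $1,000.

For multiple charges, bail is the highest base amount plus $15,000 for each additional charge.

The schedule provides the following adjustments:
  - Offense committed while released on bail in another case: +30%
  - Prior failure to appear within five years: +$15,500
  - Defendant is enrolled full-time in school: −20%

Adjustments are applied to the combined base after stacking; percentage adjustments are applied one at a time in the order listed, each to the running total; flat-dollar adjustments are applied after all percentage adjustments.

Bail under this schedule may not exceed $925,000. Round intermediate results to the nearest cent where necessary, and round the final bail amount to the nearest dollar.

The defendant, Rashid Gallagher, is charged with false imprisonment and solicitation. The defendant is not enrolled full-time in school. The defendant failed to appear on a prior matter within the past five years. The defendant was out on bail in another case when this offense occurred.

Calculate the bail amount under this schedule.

Base amounts from the schedule: false imprisonment $39,500; solicitation $1,000.
Stacking rule: highest base plus $15,000 per additional charge. Highest is false imprisonment at $39,500; 1 additional charge → +$15,000. Combined base = $54,500.
Offense committed while released on bail in another case (+30%): $54,500 × 1.3 = $70,850.
Prior failure to appear within five years (+$15,500 flat): $70,850 + $15,500 = $86,350.
$86,350 is within the $925,000 maximum.

$86,350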